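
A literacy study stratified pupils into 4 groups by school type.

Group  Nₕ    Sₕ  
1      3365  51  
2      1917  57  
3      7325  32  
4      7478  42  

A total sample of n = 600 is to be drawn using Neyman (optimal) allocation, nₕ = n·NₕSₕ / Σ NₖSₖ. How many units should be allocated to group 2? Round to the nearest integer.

79

Σ NₕSₕ = 3365·51 + 1917·57 + 7325·32 + 7478·42 = 829360.
Share for 2: 109269/829360 = 0.13175.
n_2 = 600 × 0.13175 = 79.051... → 79.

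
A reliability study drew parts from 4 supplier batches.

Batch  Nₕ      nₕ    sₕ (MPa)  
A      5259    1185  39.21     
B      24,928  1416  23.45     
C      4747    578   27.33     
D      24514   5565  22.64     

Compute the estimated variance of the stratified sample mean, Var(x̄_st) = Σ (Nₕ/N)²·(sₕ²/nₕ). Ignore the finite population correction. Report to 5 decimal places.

0.10234

N = 59448. Term for each stratum: Wₕ²sₕ²/nₕ.
Var(x̄_st) = 0.01015330 + 0.06828461 + 0.00823978 + 0.01566180 = 0.10233948 → 0.10234.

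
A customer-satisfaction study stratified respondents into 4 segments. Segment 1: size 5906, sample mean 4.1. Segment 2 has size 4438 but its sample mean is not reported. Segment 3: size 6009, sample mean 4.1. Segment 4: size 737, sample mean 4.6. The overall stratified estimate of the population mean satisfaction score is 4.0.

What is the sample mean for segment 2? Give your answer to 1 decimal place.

3.6

Σ Nₕx̄ₕ = N·μ, so 4438·x̄_2 = 17090·4.0 − (5906·4.1 + 6009·4.1 + 737·4.6).
= 68360 − 52241.7 = 16118.3.
x̄_2 = 16118.3 / 4438 = 3.632... → 3.6.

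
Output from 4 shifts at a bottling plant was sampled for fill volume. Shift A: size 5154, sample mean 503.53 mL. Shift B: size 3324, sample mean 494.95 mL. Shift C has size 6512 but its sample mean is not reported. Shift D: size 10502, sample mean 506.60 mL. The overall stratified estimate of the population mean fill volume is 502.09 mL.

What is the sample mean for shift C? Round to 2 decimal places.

Σ Nₕx̄ₕ = N·μ, so 6512·x̄_C = 25492·502.09 − (5154·503.53 + 3324·494.95 + 10502·506.60).
= 12799278.28 − 9560720.62 = 3238557.66.
x̄_C = 3238557.66 / 6512 = 497.3215... → 497.32.

497.32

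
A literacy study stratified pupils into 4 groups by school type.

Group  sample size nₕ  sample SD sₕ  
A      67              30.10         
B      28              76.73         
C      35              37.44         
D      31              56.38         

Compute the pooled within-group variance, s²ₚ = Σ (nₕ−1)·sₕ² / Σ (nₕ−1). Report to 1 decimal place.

Degrees of freedom: 66 + 27 + 34 + 30 = 157.
Σ(nₕ−1)sₕ² = 66·906.01 + 27·5887.4929 + 34·1401.7536 + 30·3178.7044 = 361779.7227.
s²ₚ = 361779.7227 / 157 = 2304.329... → 2304.3.

2304.3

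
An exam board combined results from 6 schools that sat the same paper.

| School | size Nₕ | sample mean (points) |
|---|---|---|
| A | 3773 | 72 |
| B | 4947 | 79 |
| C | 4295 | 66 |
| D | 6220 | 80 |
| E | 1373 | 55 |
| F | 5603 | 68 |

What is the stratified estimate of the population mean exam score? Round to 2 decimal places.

72.49

x̄_st = (Σ Nₕx̄ₕ) / (Σ Nₕ) = (3773·72 + 4947·79 + 4295·66 + 6220·80 + 1373·55 + 5603·68) / 26211
= 1900058 / 26211 = 72.4909... → 72.49.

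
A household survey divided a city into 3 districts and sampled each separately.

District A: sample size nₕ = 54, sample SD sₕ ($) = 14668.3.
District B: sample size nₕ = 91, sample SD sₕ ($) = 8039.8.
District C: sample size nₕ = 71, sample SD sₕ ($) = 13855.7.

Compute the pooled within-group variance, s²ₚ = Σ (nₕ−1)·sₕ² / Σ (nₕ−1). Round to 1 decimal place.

A: (54−1)·14668.3² = 53·215159024.89 = 11403428319.17
B: (91−1)·8039.8² = 90·64638384.04 = 5817454563.6
C: (71−1)·13855.7² = 70·191980422.49 = 13438629574.3
Numerator = 30659512457.07; denominator = Σ(nₕ−1) = 213.
s²ₚ = 30659512457.07/213 = 143941373.038... → 143941373.0.

143941373.0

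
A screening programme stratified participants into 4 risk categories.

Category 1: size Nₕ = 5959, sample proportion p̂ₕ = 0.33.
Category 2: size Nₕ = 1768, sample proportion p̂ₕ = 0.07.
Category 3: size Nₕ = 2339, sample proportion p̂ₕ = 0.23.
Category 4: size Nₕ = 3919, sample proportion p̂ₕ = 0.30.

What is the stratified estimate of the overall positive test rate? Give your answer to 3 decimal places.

0.272

Wₕ = Nₕ/N with N = 13985: 0.4261, 0.1264, 0.1673, 0.2802.
p̂_st = 0.4261·0.33 + 0.1264·0.07 + 0.1673·0.23 + 0.2802·0.30 ≈ 0.27200... → 0.272.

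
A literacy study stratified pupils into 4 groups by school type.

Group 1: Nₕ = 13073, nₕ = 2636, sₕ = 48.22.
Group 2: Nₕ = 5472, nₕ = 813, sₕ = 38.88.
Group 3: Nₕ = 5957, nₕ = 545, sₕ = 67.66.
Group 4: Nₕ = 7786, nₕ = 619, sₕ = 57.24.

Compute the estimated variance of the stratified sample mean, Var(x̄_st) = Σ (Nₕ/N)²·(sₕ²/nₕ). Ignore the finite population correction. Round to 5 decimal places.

0.79171

N = 32288; Wₕ = Nₕ/N.
group 1: (13073/32288)²·48.22²/2636 = 0.14460298
group 2: (5472/32288)²·38.88²/813 = 0.05340376
group 3: (5957/32288)²·67.66²/545 = 0.28591727
group 4: (7786/32288)²·57.24²/619 = 0.30779043
Sum = 0.79171444 → 0.79171.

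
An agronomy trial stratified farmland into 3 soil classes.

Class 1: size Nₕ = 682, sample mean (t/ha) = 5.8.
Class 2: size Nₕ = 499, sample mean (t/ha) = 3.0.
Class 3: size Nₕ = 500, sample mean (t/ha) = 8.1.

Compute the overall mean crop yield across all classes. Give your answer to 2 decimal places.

N = 682 + 499 + 500 = 1681.
The stratified mean weights each stratum mean by its population share Nₕ/N.
Σ Nₕx̄ₕ = 682·5.8 + 499·3.0 + 500·8.1 = 3955.6 + 1497 + 4050 = 9502.6.
Divide by N: 9502.6 / 1681 = 5.6529... → 5.65.

5.65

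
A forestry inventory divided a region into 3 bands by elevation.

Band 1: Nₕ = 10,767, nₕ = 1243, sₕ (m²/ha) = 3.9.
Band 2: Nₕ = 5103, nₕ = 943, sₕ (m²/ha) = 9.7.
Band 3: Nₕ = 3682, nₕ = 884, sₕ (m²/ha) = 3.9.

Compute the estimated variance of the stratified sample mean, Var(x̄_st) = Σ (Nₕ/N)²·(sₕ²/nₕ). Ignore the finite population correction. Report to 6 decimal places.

0.011118

N = 19552. Term for each stratum: Wₕ²sₕ²/nₕ.
Var(x̄_st) = 0.003710779 + 0.006796738 + 0.000610186 = 0.011117703 → 0.011118.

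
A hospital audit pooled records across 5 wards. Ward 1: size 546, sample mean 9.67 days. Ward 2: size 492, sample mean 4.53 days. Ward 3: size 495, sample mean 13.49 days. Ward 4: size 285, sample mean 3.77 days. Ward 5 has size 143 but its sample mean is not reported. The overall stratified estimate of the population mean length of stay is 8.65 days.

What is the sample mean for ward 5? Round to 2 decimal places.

11.90

N = 546 + 492 + 495 + 285 + 143 = 1961.
Overall total = μ·N = 8.65·1961 = 16962.65.
Subtract the known strata: 546·9.67 + 492·4.53 + 495·13.49 + 285·3.77 = 15260.58.
Remaining total for ward 5: 16962.65 − 15260.58 = 1702.07.
Divide by its size: 1702.07 / 143 = 11.9026... → 11.90.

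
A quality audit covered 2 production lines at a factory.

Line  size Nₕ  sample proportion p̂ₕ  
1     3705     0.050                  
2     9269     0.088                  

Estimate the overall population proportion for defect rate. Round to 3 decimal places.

Wₕ = Nₕ/N with N = 12974: 0.2856, 0.7144.
p̂_st = 0.2856·0.050 + 0.7144·0.088 ≈ 0.07715... → 0.077.

0.077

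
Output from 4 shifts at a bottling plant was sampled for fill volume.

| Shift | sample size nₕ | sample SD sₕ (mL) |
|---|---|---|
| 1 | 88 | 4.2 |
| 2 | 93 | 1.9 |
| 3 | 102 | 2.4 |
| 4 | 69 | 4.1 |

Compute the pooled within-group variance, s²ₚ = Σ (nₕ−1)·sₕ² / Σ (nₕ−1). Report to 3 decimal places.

Degrees of freedom: 87 + 92 + 101 + 68 = 348.
Σ(nₕ−1)sₕ² = 87·17.64 + 92·3.61 + 101·5.76 + 68·16.81 = 3591.64.
s²ₚ = 3591.64 / 348 = 10.32080... → 10.321.

10.321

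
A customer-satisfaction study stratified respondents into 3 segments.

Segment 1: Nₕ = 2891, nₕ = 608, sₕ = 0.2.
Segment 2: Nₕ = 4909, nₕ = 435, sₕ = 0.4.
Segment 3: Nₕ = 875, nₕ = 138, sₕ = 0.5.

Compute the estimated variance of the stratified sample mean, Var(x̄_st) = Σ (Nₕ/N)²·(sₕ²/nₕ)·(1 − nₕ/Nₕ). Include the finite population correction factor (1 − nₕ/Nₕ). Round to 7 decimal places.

N = 8675; Wₕ = Nₕ/N.
segment 1: (2891/8675)²·0.2²/608·(1 − 608/2891) = 0.0000057699
segment 2: (4909/8675)²·0.4²/435·(1 − 435/4909) = 0.0001073447
segment 3: (875/8675)²·0.5²/138·(1 − 138/875) = 0.0000155238
Sum = 0.0001286385 → 0.0001286.

0.0001286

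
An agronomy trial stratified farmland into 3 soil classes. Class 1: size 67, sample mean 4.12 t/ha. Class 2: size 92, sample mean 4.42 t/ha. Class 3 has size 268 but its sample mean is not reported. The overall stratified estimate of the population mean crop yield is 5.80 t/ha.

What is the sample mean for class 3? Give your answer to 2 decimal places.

6.69

N = 67 + 92 + 268 = 427.
Overall total = μ·N = 5.80·427 = 2476.6.
Subtract the known strata: 67·4.12 + 92·4.42 = 682.68.
Remaining total for class 3: 2476.6 − 682.68 = 1793.92.
Divide by its size: 1793.92 / 268 = 6.6937... → 6.69.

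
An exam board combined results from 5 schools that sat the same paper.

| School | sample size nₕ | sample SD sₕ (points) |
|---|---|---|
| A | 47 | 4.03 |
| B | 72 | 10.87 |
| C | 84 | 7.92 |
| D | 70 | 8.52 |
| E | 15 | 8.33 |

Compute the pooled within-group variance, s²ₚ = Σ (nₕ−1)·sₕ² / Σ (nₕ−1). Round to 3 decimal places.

71.812

Degrees of freedom: 46 + 71 + 83 + 69 + 14 = 283.
Σ(nₕ−1)sₕ² = 46·16.2409 + 71·118.1569 + 83·62.7264 + 69·72.5904 + 14·69.3889 = 20322.6947.
s²ₚ = 20322.6947 / 283 = 71.81164... → 71.812.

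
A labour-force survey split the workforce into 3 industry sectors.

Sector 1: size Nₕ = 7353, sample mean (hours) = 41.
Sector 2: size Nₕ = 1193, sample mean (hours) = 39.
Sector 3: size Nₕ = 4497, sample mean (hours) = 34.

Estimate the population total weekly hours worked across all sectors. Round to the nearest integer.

500898

1: 7353·41 = 301473
2: 1193·39 = 46527
3: 4497·34 = 152898
τ̂ = Σ Nₕx̄ₕ = 500898.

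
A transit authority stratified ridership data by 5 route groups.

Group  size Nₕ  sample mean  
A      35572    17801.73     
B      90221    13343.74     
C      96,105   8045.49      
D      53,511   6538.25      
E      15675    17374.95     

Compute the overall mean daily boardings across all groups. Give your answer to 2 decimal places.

N = 291084; weights Wₕ = Nₕ/N = (0.1222, 0.3099, 0.3302, 0.1838, 0.0539).
x̄_st = Σ Wₕ·x̄ₕ = 0.1222·17801.73 + 0.3099·13343.74 + 0.3302·8045.49 + 0.1838·6538.25 + 0.0539·17374.95 ≈ 11105.2520...
→ 11105.25.

11105.25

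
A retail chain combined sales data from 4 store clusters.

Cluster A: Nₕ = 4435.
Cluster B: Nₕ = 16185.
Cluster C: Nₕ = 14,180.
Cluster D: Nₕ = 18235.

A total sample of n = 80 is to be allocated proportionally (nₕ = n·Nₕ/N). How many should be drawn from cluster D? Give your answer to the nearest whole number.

Share of cluster D = 18235/53035 = 0.34383.
Allocate 80 × 0.34383 = 27.506... → 28.

28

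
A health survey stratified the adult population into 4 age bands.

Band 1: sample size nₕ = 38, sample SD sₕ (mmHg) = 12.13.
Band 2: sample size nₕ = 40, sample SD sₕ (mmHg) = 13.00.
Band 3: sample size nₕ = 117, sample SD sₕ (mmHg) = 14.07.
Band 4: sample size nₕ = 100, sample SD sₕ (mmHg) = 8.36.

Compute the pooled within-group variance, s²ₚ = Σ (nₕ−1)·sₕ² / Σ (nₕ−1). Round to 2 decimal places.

Degrees of freedom: 37 + 39 + 116 + 99 = 291.
Σ(nₕ−1)sₕ² = 37·147.1369 + 39·169 + 116·197.9649 + 99·69.8896 = 41918.0641.
s²ₚ = 41918.0641 / 291 = 144.0483... → 144.05.

144.05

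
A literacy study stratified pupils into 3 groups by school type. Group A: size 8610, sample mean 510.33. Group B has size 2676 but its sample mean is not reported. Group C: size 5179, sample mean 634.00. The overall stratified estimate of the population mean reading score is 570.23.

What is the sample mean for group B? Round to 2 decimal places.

N = 8610 + 2676 + 5179 = 16465.
Overall total = μ·N = 570.23·16465 = 9388836.95.
Subtract the known strata: 8610·510.33 + 5179·634.00 = 7677427.3.
Remaining total for group B: 9388836.95 − 7677427.3 = 1711409.65.
Divide by its size: 1711409.65 / 2676 = 639.5402... → 639.54.

639.54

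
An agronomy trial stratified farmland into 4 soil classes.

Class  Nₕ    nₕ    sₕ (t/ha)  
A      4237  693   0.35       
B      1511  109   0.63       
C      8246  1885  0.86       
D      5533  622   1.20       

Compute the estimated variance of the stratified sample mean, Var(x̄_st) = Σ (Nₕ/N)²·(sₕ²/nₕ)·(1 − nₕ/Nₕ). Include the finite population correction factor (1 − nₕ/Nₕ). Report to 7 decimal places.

N = 19527. Term for each stratum: Wₕ²sₕ²/nₕ·(1−nₕ/Nₕ).
Var(x̄_st) = 0.0000069612 + 0.0000202300 + 0.0000539738 + 0.0001649801 = 0.0002461452 → 0.0002461.

0.0002461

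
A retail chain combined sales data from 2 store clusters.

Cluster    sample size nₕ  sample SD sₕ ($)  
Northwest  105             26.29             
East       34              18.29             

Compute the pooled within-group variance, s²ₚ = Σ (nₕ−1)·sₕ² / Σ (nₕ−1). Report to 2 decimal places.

Northwest: (105−1)·26.29² = 104·691.1641 = 71881.0664
East: (34−1)·18.29² = 33·334.5241 = 11039.2953
Numerator = 82920.3617; denominator = Σ(nₕ−1) = 137.
s²ₚ = 82920.3617/137 = 605.2581... → 605.26.

605.26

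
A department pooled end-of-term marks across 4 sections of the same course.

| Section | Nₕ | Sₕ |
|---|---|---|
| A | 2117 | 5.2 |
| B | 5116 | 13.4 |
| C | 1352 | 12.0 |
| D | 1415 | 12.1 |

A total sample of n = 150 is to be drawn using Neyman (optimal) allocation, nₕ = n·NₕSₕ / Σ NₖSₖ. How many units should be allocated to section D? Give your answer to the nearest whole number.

A: NₕSₕ = 2117·5.2 = 11008.4
B: NₕSₕ = 5116·13.4 = 68554.4
C: NₕSₕ = 1352·12.0 = 16224
D: NₕSₕ = 1415·12.1 = 17121.5
Σ NₕSₕ = 112908.3.
n_D = 150·17121.5/112908.3 = 22.746... → 23.

23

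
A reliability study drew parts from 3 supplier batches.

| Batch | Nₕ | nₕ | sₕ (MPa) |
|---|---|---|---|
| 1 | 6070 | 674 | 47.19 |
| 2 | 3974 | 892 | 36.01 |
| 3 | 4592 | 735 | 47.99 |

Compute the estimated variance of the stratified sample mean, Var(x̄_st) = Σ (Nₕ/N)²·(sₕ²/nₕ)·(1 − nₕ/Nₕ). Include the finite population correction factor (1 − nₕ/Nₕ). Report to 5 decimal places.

0.84738

N = 14636; Wₕ = Nₕ/N.
batch 1: (6070/14636)²·47.19²/674·(1 − 674/6070) = 0.50519133
batch 2: (3974/14636)²·36.01²/892·(1 − 892/3974) = 0.08311838
batch 3: (4592/14636)²·47.99²/735·(1 − 735/4592) = 0.25907224
Sum = 0.84738195 → 0.84738.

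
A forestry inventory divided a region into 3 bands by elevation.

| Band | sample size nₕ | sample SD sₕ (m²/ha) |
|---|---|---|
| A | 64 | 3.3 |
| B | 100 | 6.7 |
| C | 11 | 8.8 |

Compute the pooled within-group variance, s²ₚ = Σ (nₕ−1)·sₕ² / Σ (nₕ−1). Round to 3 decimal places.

A: (64−1)·3.3² = 63·10.89 = 686.07
B: (100−1)·6.7² = 99·44.89 = 4444.11
C: (11−1)·8.8² = 10·77.44 = 774.4
Numerator = 5904.58; denominator = Σ(nₕ−1) = 172.
s²ₚ = 5904.58/172 = 34.32895... → 34.329.

34.329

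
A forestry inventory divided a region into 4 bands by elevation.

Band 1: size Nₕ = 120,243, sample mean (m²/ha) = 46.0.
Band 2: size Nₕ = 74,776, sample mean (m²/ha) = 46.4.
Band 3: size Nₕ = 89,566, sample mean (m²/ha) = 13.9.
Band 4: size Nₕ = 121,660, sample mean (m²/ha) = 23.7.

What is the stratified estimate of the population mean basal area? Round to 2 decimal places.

x̄_st = (Σ Nₕx̄ₕ) / (Σ Nₕ) = (120243·46.0 + 74776·46.4 + 89566·13.9 + 121660·23.7) / 406245
= 13129093.8 / 406245 = 32.3182... → 32.32.

32.32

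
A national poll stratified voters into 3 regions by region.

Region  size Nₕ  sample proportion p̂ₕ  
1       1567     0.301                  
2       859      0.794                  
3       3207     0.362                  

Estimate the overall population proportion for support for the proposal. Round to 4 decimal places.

Wₕ = Nₕ/N with N = 5633: 0.2782, 0.1525, 0.5693.
p̂_st = 0.2782·0.301 + 0.1525·0.794 + 0.5693·0.362 ≈ 0.410908... → 0.4109.

0.4109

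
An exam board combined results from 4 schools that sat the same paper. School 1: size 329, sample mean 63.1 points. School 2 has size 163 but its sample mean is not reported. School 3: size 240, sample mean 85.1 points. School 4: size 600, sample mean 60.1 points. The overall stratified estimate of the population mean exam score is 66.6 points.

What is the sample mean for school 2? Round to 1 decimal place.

70.4

Σ Nₕx̄ₕ = N·μ, so 163·x̄_2 = 1332·66.6 − (329·63.1 + 240·85.1 + 600·60.1).
= 88711.2 − 77243.9 = 11467.3.
x̄_2 = 11467.3 / 163 = 70.352... → 70.4.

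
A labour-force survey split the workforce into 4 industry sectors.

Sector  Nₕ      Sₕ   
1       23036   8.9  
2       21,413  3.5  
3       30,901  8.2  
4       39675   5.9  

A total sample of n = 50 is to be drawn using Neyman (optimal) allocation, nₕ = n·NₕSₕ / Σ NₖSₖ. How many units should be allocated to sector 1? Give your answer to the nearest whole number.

1: NₕSₕ = 23036·8.9 = 205020.4
2: NₕSₕ = 21413·3.5 = 74945.5
3: NₕSₕ = 30901·8.2 = 253388.2
4: NₕSₕ = 39675·5.9 = 234082.5
Σ NₕSₕ = 767436.6.
n_1 = 50·205020.4/767436.6 = 13.357... → 13.

13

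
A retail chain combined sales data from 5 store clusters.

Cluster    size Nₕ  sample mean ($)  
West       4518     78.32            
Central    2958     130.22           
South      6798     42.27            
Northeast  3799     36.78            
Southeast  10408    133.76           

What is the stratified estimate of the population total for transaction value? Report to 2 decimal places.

West: 4518·78.32 = 353849.76
Central: 2958·130.22 = 385190.76
South: 6798·42.27 = 287351.46
Northeast: 3799·36.78 = 139727.22
Southeast: 10408·133.76 = 1392174.08
τ̂ = Σ Nₕx̄ₕ = 2558293.28.

2558293.28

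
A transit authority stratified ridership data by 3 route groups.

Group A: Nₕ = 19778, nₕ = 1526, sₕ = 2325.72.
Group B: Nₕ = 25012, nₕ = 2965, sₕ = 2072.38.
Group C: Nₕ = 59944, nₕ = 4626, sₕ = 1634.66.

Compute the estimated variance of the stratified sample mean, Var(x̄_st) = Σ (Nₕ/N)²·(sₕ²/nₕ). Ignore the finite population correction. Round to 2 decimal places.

398.23

N = 104734; Wₕ = Nₕ/N.
group A: (19778/104734)²·2325.72²/1526 = 126.40076
group B: (25012/104734)²·2072.38²/2965 = 82.61056
group C: (59944/104734)²·1634.66²/4626 = 189.21924
Sum = 398.23056 → 398.23.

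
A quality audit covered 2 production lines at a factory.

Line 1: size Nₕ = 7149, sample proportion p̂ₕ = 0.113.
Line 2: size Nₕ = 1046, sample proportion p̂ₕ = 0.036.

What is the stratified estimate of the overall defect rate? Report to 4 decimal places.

0.1032

Wₕ = Nₕ/N with N = 8195: 0.8724, 0.1276.
p̂_st = 0.8724·0.113 + 0.1276·0.036 ≈ 0.103172... → 0.1032.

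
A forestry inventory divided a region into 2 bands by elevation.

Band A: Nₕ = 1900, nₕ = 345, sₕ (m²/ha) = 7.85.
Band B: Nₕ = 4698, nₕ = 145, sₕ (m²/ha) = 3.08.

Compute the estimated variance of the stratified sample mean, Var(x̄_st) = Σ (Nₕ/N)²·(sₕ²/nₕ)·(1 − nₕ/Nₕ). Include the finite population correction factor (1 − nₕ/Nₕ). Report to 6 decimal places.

N = 6598; Wₕ = Nₕ/N.
band A: (1900/6598)²·7.85²/345·(1 − 345/1900) = 0.012122148
band B: (4698/6598)²·3.08²/145·(1 − 145/4698) = 0.032145447
Sum = 0.044267595 → 0.044268.

0.044268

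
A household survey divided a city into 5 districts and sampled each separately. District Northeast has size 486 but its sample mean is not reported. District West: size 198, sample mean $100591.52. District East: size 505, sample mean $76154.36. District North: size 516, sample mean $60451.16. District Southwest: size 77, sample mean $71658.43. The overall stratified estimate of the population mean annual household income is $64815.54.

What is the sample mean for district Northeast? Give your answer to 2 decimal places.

N = 486 + 198 + 505 + 516 + 77 = 1782.
Overall total = μ·N = 64815.54·1782 = 115501292.28.
Subtract the known strata: 198·100591.52 + 505·76154.36 + 516·60451.16 + 77·71658.43 = 95085570.43.
Remaining total for district Northeast: 115501292.28 − 95085570.43 = 20415721.85.
Divide by its size: 20415721.85 / 486 = 42007.6581... → 42007.66.

42007.66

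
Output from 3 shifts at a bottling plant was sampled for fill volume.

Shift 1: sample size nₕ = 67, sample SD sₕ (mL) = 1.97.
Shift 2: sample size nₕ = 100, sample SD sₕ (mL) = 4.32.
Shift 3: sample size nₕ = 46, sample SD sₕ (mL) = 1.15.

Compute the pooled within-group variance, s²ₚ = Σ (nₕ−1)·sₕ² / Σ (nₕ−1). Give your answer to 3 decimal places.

1: (67−1)·1.97² = 66·3.8809 = 256.1394
2: (100−1)·4.32² = 99·18.6624 = 1847.5776
3: (46−1)·1.15² = 45·1.3225 = 59.5125
Numerator = 2163.2295; denominator = Σ(nₕ−1) = 210.
s²ₚ = 2163.2295/210 = 10.30109... → 10.301.

10.301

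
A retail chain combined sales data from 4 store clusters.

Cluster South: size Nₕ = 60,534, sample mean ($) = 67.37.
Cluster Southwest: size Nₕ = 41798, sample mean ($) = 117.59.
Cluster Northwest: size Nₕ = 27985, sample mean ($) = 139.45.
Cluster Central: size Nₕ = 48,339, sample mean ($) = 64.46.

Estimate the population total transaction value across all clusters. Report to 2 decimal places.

16011642.59

South: 60534·67.37 = 4078175.58
Southwest: 41798·117.59 = 4915026.82
Northwest: 27985·139.45 = 3902508.25
Central: 48339·64.46 = 3115931.94
τ̂ = Σ Nₕx̄ₕ = 16011642.59.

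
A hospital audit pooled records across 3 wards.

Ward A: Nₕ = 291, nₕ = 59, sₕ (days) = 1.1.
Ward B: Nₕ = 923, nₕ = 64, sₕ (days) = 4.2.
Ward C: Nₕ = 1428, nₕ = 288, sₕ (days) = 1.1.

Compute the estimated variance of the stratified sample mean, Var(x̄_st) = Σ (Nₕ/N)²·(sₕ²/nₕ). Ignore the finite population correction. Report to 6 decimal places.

0.035116

N = 2642; Wₕ = Nₕ/N.
ward A: (291/2642)²·1.1²/59 = 0.000248802
ward B: (923/2642)²·4.2²/64 = 0.033640031
ward C: (1428/2642)²·1.1²/288 = 0.001227393
Sum = 0.035116226 → 0.035116.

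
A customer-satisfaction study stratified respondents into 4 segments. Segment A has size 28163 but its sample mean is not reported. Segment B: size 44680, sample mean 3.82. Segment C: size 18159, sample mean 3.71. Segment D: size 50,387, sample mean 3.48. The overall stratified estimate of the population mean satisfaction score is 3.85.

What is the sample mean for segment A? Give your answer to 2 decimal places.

4.65

N = 28163 + 44680 + 18159 + 50387 = 141389.
Overall total = μ·N = 3.85·141389 = 544347.65.
Subtract the known strata: 44680·3.82 + 18159·3.71 + 50387·3.48 = 413394.25.
Remaining total for segment A: 544347.65 − 413394.25 = 130953.4.
Divide by its size: 130953.4 / 28163 = 4.6498... → 4.65.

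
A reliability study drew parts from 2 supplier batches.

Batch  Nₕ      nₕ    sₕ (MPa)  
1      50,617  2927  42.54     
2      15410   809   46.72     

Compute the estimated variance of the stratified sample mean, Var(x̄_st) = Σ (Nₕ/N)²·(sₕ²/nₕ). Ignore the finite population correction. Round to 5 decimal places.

N = 66027; Wₕ = Nₕ/N.
batch 1: (50617/66027)²·42.54²/2927 = 0.36334729
batch 2: (15410/66027)²·46.72²/809 = 0.14696682
Sum = 0.51031411 → 0.51031.

0.51031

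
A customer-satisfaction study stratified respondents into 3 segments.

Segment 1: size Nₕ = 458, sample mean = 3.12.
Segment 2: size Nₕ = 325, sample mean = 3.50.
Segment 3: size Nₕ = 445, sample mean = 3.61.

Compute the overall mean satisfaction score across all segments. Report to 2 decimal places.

N = 458 + 325 + 445 = 1228.
Weight each subgroup mean by Nₕ/N and sum.
Σ Nₕx̄ₕ = 458·3.12 + 325·3.50 + 445·3.61 = 1428.96 + 1137.5 + 1606.45 = 4172.91.
Divide by N: 4172.91 / 1228 = 3.3981... → 3.40.

3.40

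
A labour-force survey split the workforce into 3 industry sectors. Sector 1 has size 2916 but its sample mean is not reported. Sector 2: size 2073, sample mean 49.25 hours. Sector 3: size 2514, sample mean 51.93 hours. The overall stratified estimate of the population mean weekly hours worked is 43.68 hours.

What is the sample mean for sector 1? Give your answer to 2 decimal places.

Σ Nₕx̄ₕ = N·μ, so 2916·x̄_1 = 7503·43.68 − (2073·49.25 + 2514·51.93).
= 327731.04 − 232647.27 = 95083.77.
x̄_1 = 95083.77 / 2916 = 32.6076... → 32.61.

32.61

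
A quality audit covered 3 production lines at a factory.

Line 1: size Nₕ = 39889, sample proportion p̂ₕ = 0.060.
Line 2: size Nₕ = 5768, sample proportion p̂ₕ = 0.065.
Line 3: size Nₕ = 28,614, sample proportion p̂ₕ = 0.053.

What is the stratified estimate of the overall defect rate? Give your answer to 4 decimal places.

0.0577

N = 39889 + 5768 + 28614 = 74271.
Overall proportion = Σ (Nₕ/N)·p̂ₕ.
Σ Nₕp̂ₕ = 2393.34 + 374.92 + 1516.542 = 4284.802.
4284.802 / 74271 = 0.057691... → 0.0577.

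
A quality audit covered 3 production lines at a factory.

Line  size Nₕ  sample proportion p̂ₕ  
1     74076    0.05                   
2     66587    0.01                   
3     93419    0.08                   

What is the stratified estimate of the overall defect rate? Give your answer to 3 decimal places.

N = 74076 + 66587 + 93419 = 234082.
Overall proportion = Σ (Nₕ/N)·p̂ₕ.
Σ Nₕp̂ₕ = 3703.8 + 665.87 + 7473.52 = 11843.19.
11843.19 / 234082 = 0.05059... → 0.051.

0.051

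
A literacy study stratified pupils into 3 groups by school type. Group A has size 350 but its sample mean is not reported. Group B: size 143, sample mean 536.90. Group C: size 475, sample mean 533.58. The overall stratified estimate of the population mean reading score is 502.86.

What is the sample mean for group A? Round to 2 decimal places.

447.26

Σ Nₕx̄ₕ = N·μ, so 350·x̄_A = 968·502.86 − (143·536.90 + 475·533.58).
= 486768.48 − 330227.2 = 156541.28.
x̄_A = 156541.28 / 350 = 447.2608 → 447.26.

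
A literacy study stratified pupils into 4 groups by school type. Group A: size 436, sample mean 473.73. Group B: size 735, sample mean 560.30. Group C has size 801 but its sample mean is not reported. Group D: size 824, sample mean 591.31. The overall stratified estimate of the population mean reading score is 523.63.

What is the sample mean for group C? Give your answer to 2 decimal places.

447.52

N = 436 + 735 + 801 + 824 = 2796.
Overall total = μ·N = 523.63·2796 = 1464069.48.
Subtract the known strata: 436·473.73 + 735·560.30 + 824·591.31 = 1105606.22.
Remaining total for group C: 1464069.48 − 1105606.22 = 358463.26.
Divide by its size: 358463.26 / 801 = 447.5197... → 447.52.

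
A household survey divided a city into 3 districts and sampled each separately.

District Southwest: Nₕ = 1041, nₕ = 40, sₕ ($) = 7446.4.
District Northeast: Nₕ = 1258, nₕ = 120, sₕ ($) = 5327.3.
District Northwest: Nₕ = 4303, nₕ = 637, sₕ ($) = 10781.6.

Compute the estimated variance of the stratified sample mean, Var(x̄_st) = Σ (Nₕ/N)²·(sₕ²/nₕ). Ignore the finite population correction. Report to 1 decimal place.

N = 6602. Term for each stratum: Wₕ²sₕ²/nₕ.
Var(x̄_st) = 34465.3863 + 8587.0364 + 77520.8722 = 120573.2950 → 120573.3.

120573.3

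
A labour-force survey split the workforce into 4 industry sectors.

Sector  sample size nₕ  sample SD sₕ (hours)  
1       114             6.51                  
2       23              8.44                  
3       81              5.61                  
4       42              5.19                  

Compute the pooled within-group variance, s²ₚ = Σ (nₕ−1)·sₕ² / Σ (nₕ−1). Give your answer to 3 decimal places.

1: (114−1)·6.51² = 113·42.3801 = 4788.9513
2: (23−1)·8.44² = 22·71.2336 = 1567.1392
3: (81−1)·5.61² = 80·31.4721 = 2517.768
4: (42−1)·5.19² = 41·26.9361 = 1104.3801
Numerator = 9978.2386; denominator = Σ(nₕ−1) = 256.
s²ₚ = 9978.2386/256 = 38.97749... → 38.977.

38.977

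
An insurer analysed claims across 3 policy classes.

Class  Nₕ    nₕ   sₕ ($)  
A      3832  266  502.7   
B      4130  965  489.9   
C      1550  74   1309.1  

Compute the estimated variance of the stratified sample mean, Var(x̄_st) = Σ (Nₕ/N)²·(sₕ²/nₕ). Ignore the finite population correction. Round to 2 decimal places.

816.01

N = 9512. Term for each stratum: Wₕ²sₕ²/nₕ.
Var(x̄_st) = 154.18547 + 46.88609 + 614.94127 = 816.01283 → 816.01.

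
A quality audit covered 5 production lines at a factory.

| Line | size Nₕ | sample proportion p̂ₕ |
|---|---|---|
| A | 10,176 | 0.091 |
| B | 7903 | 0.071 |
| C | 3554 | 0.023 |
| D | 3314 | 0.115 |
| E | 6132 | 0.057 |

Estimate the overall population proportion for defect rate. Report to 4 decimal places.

Wₕ = Nₕ/N with N = 31079: 0.3274, 0.2543, 0.1144, 0.1066, 0.1973.
p̂_st = 0.3274·0.091 + 0.2543·0.071 + 0.1144·0.023 + 0.1066·0.115 + 0.1973·0.057 ≈ 0.073989... → 0.0740.

0.0740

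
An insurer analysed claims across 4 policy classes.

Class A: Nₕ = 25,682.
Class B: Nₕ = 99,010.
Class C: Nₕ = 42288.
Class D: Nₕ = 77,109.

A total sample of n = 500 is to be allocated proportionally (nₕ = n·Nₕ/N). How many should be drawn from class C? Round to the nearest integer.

N = 25682 + 99010 + 42288 + 77109 = 244089.
n_C = 500·42288/244089 = 86.624... → 87.

87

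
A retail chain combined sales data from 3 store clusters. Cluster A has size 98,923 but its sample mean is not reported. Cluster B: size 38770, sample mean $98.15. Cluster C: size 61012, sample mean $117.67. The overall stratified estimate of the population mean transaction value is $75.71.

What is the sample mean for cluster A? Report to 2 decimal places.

N = 98923 + 38770 + 61012 = 198705.
Overall total = μ·N = 75.71·198705 = 15043955.55.
Subtract the known strata: 38770·98.15 + 61012·117.67 = 10984557.54.
Remaining total for cluster A: 15043955.55 − 10984557.54 = 4059398.01.
Divide by its size: 4059398.01 / 98923 = 41.0359... → 41.04.

41.04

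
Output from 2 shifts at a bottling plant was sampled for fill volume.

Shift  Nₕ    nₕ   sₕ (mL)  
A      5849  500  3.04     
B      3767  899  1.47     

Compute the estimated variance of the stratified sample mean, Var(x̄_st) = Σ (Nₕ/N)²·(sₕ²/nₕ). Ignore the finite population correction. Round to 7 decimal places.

0.0072072

N = 9616. Term for each stratum: Wₕ²sₕ²/nₕ.
Var(x̄_st) = 0.0068383527 + 0.0003688734 = 0.0072072261 → 0.0072072.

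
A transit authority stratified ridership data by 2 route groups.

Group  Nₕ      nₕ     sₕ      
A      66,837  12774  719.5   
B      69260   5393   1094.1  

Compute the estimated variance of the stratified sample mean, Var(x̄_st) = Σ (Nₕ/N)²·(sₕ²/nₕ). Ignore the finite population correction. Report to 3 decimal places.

N = 136097; Wₕ = Nₕ/N.
group A: (66837/136097)²·719.5²/12774 = 9.773981
group B: (69260/136097)²·1094.1²/5393 = 57.484596
Sum = 67.258577 → 67.259.

67.259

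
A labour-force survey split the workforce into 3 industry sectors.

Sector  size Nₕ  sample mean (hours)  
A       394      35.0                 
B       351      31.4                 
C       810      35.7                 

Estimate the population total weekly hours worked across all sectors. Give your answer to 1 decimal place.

53728.4

A: 394·35.0 = 13790
B: 351·31.4 = 11021.4
C: 810·35.7 = 28917
τ̂ = Σ Nₕx̄ₕ = 53728.4.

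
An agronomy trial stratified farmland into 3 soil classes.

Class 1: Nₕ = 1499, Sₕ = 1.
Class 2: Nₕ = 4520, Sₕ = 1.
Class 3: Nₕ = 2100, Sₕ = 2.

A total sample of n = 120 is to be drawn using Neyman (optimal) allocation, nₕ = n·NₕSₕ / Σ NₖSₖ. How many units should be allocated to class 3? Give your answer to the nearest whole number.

49

Σ NₕSₕ = 1499·1 + 4520·1 + 2100·2 = 10219.
Share for 3: 4200/10219 = 0.41100.
n_3 = 120 × 0.41100 = 49.320... → 49.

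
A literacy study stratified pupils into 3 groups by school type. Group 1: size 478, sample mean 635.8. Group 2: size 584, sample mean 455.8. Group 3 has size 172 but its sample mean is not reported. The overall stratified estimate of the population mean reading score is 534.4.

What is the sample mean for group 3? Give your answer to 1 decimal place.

519.5

Σ Nₕx̄ₕ = N·μ, so 172·x̄_3 = 1234·534.4 − (478·635.8 + 584·455.8).
= 659449.6 − 570099.6 = 89350.
x̄_3 = 89350 / 172 = 519.477... → 519.5.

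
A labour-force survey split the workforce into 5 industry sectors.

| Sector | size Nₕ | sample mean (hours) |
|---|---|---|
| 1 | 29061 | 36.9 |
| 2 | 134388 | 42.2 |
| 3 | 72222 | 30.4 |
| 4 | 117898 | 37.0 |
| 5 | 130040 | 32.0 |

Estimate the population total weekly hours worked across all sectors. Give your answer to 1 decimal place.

1: 29061·36.9 = 1072350.9
2: 134388·42.2 = 5671173.6
3: 72222·30.4 = 2195548.8
4: 117898·37.0 = 4362226
5: 130040·32.0 = 4161280
τ̂ = Σ Nₕx̄ₕ = 17462579.3.

17462579.3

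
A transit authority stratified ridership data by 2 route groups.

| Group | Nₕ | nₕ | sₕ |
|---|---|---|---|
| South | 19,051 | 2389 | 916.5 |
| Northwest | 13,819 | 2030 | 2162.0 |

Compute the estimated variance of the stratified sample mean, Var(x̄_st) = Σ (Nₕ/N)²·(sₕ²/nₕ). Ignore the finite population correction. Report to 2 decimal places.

525.09

N = 32870; Wₕ = Nₕ/N.
group South: (19051/32870)²·916.5²/2389 = 118.10953
group Northwest: (13819/32870)²·2162.0²/2030 = 406.97634
Sum = 525.08587 → 525.09.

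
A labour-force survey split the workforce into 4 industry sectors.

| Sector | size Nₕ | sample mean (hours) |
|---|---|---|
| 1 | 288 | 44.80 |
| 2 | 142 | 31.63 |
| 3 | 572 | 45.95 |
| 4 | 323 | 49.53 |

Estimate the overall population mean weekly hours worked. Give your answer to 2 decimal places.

N = 288 + 142 + 572 + 323 = 1325.
The stratified mean weights each stratum mean by its population share Nₕ/N.
Σ Nₕx̄ₕ = 288·44.80 + 142·31.63 + 572·45.95 + 323·49.53 = 12902.4 + 4491.46 + 26283.4 + 15998.19 = 59675.45.
Divide by N: 59675.45 / 1325 = 45.0381... → 45.04.

45.04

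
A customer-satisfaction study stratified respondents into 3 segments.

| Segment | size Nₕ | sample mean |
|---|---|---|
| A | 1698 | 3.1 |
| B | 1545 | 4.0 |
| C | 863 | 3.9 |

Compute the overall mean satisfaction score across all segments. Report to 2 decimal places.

N = 4106; weights Wₕ = Nₕ/N = (0.4135, 0.3763, 0.2102).
x̄_st = Σ Wₕ·x̄ₕ = 0.4135·3.1 + 0.3763·4.0 + 0.2102·3.9 ≈ 3.6068...
→ 3.61.

3.61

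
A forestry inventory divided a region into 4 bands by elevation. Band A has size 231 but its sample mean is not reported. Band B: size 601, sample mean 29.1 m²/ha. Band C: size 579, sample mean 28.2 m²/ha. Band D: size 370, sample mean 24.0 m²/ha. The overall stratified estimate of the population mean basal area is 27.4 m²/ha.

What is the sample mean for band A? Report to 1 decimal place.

26.4

N = 231 + 601 + 579 + 370 = 1781.
Overall total = μ·N = 27.4·1781 = 48799.4.
Subtract the known strata: 601·29.1 + 579·28.2 + 370·24.0 = 42696.9.
Remaining total for band A: 48799.4 − 42696.9 = 6102.5.
Divide by its size: 6102.5 / 231 = 26.418... → 26.4.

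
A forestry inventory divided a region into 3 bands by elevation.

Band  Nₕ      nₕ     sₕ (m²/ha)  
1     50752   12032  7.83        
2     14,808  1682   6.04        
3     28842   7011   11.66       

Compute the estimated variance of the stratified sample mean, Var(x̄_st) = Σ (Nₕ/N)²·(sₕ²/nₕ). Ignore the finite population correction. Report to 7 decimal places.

0.0038165

N = 94402. Term for each stratum: Wₕ²sₕ²/nₕ.
Var(x̄_st) = 0.0014727520 + 0.0005336768 + 0.0018101122 = 0.0038165410 → 0.0038165.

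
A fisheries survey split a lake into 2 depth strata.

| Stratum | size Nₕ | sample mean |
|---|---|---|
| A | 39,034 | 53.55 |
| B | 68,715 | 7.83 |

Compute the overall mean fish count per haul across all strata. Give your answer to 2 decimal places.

24.39

N = 107749; weights Wₕ = Nₕ/N = (0.3623, 0.6377).
x̄_st = Σ Wₕ·x̄ₕ = 0.3623·53.55 + 0.6377·7.83 ≈ 24.3929...
→ 24.39.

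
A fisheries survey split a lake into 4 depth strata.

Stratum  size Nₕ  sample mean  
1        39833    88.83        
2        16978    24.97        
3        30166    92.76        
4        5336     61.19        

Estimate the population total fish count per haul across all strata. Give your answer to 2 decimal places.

7087014.05

Estimate total by summing Nₕ·x̄ₕ over strata.
39833·88.83 + 16978·24.97 + 30166·92.76 + 5336·61.19 = 3538365.39 + 423940.66 + 2798198.16 + 326509.84 = 7087014.05.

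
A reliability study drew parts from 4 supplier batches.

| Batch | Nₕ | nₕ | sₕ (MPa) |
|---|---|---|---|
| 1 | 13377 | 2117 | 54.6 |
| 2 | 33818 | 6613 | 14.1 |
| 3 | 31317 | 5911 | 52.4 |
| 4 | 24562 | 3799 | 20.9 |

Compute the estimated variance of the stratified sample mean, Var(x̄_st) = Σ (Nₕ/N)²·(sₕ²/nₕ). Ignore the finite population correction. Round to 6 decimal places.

0.076364

N = 103074. Term for each stratum: Wₕ²sₕ²/nₕ.
Var(x̄_st) = 0.023718303 + 0.003236214 + 0.042880877 + 0.006529087 = 0.076364482 → 0.076364.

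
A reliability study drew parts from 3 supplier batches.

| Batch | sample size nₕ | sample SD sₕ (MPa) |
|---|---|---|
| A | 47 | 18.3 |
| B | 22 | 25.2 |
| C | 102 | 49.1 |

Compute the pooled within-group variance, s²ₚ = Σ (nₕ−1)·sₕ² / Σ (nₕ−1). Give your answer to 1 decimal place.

1620.4

Degrees of freedom: 46 + 21 + 101 = 168.
Σ(nₕ−1)sₕ² = 46·334.89 + 21·635.04 + 101·2410.81 = 272232.59.
s²ₚ = 272232.59 / 168 = 1620.432... → 1620.4.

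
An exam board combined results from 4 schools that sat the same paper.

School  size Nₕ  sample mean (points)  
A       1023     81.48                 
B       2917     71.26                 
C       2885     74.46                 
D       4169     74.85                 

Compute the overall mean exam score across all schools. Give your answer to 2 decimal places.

N = 10994; weights Wₕ = Nₕ/N = (0.0931, 0.2653, 0.2624, 0.3792).
x̄_st = Σ Wₕ·x̄ₕ = 0.0931·81.48 + 0.2653·71.26 + 0.2624·74.46 + 0.3792·74.85 ≈ 74.4121...
→ 74.41.

74.41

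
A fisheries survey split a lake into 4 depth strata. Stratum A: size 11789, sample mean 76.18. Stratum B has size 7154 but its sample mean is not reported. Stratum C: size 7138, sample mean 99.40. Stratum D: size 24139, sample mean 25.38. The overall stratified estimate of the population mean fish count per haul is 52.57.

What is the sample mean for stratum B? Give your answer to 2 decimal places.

58.68

N = 11789 + 7154 + 7138 + 24139 = 50220.
Overall total = μ·N = 52.57·50220 = 2640065.4.
Subtract the known strata: 11789·76.18 + 7138·99.40 + 24139·25.38 = 2220251.04.
Remaining total for stratum B: 2640065.4 − 2220251.04 = 419814.36.
Divide by its size: 419814.36 / 7154 = 58.6825... → 58.68.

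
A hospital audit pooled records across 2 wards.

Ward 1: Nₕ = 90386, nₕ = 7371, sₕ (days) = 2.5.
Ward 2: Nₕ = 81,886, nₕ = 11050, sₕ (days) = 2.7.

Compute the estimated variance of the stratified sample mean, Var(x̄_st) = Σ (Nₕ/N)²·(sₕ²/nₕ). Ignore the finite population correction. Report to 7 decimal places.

N = 172272; Wₕ = Nₕ/N.
ward 1: (90386/172272)²·2.5²/7371 = 0.0002334138
ward 2: (81886/172272)²·2.7²/11050 = 0.0001490580
Sum = 0.0003824718 → 0.0003825.

0.0003825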